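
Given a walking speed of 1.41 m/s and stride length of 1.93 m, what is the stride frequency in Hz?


f = v / stride_length
f = 1.41 / 1.93
f = 0.7306


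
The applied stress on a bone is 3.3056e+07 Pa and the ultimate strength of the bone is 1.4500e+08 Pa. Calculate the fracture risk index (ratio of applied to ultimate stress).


FRI = applied / ultimate
FRI = 3.3056e+07 / 1.4500e+08
FRI = 0.2280


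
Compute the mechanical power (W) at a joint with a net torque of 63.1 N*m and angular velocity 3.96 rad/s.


P = M * omega
P = 63.1 * 3.96
P = 249.8760


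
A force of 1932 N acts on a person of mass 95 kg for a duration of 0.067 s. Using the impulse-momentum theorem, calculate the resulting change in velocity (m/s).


J = F * dt = 1932 * 0.067 = 129.4440 N*s
delta_v = J / m
delta_v = 129.4440 / 95
delta_v = 1.3626


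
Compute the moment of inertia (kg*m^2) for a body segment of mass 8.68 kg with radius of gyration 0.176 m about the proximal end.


I = m * k^2
I = 8.68 * 0.176^2
k^2 = 0.0310
I = 0.2689


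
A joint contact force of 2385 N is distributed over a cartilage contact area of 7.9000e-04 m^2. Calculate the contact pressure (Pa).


P = F / A
P = 2385 / 7.9000e-04
P = 3.0190e+06


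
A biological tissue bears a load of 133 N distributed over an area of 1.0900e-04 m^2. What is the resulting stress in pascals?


stress = F / A
stress = 133 / 1.0900e-04
stress = 1.2202e+06


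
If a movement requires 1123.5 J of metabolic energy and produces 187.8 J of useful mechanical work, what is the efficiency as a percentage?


eta = (W_mech / E_meta) * 100
eta = (187.8 / 1123.5) * 100
ratio = 0.1672
eta = 16.7156


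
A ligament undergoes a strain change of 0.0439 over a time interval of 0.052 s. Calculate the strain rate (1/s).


strain_rate = delta_strain / delta_t
strain_rate = 0.0439 / 0.052
strain_rate = 0.8442


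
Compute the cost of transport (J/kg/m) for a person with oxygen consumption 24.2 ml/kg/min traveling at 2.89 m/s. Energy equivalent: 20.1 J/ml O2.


Power per kg = VO2 * 20.1 / 60
Power per kg = 24.2 * 20.1 / 60 = 8.1070 W/kg
Cost = power_per_kg / speed
Cost = 8.1070 / 2.89
Cost = 2.8052


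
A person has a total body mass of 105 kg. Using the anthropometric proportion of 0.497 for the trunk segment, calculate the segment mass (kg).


m_segment = body_mass * fraction
m_segment = 105 * 0.497
m_segment = 52.1850


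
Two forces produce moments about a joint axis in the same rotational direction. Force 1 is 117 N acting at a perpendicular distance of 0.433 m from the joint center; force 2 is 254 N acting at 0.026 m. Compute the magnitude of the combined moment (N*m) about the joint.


M = F1 * d1 + F2 * d2
M = 117 * 0.433 + 254 * 0.026
M = 50.6610 + 6.6040
M = 57.2650


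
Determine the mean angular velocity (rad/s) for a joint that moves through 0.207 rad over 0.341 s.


omega = delta_theta / delta_t
omega = 0.207 / 0.341
omega = 0.6070


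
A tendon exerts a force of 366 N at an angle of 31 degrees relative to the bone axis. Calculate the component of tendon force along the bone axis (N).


F_eff = F_tendon * cos(theta)
theta = 31 deg = 0.5411 rad
cos(theta) = 0.8572
F_eff = 366 * 0.8572
F_eff = 313.7232


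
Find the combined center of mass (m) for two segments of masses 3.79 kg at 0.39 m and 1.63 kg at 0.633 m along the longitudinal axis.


COM = (m1*x1 + m2*x2) / (m1 + m2)
COM = (3.79*0.39 + 1.63*0.633) / (3.79 + 1.63)
Numerator = 2.5099
Denominator = 5.4200
COM = 0.4631


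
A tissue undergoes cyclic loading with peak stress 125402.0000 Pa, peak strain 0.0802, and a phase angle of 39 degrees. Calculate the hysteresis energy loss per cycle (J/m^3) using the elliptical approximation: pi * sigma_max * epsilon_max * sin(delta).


E_loss = pi * sigma_max * epsilon_max * sin(delta)
delta = 39 deg = 0.6807 rad
sin(delta) = 0.6293
E_loss = pi * 125402.0000 * 0.0802 * 0.6293
E_loss = 19883.8514


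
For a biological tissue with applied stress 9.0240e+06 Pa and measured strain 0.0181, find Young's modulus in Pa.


E = stress / strain
E = 9.0240e+06 / 0.0181
E = 4.9856e+08


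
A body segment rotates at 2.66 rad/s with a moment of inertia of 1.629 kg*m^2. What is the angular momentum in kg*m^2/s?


L = I * omega
L = 1.629 * 2.66
L = 4.3331


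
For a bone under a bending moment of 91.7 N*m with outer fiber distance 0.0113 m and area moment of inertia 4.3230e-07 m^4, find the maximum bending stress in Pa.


sigma = M * c / I
sigma = 91.7 * 0.0113 / 4.3230e-07
M * c = 1.0362
sigma = 2.3970e+06


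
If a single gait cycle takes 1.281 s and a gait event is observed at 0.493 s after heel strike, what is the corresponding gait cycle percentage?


pct = (event_time / cycle_time) * 100
pct = (0.493 / 1.281) * 100
ratio = 0.3849
pct = 38.4856


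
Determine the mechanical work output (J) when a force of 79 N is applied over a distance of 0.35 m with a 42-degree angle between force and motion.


W = F * d * cos(theta)
theta = 42 deg = 0.7330 rad
cos(theta) = 0.7431
W = 79 * 0.35 * 0.7431
W = 20.5480


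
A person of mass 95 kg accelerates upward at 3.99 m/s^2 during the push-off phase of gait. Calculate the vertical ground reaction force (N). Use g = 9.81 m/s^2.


GRF = m * (g + a)
GRF = 95 * (9.81 + 3.99)
GRF = 95 * 13.8000
GRF = 1311.0000


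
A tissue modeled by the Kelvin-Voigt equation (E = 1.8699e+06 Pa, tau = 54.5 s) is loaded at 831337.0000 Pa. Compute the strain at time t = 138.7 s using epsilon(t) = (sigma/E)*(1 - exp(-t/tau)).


epsilon(t) = (sigma/E) * (1 - exp(-t/tau))
sigma/E = 831337.0000 / 1.8699e+06 = 0.4446
exp(-t/tau) = exp(-138.7 / 54.5) = 0.0785
epsilon = 0.4446 * (1 - 0.0785)
epsilon = 0.4097


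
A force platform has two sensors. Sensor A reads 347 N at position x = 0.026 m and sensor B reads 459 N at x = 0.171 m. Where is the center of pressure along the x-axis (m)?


COP_x = (F1*x1 + F2*x2) / (F1 + F2)
COP_x = (347*0.026 + 459*0.171) / (347 + 459)
Numerator = 87.5110
Denominator = 806
COP_x = 0.1086


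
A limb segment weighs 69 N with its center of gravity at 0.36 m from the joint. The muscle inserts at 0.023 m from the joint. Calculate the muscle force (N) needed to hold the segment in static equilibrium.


F_muscle = W * d_load / d_muscle
F_muscle = 69 * 0.36 / 0.023
Numerator = 24.8400
F_muscle = 1080.0000


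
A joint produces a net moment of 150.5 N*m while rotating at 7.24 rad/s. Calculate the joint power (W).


P = M * omega
P = 150.5 * 7.24
P = 1089.6200


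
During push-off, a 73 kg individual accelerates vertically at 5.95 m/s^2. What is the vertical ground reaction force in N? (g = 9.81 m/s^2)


GRF = m * (g + a)
GRF = 73 * (9.81 + 5.95)
GRF = 73 * 15.7600
GRF = 1150.4800


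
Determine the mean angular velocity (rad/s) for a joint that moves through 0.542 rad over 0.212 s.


omega = delta_theta / delta_t
omega = 0.542 / 0.212
omega = 2.5566


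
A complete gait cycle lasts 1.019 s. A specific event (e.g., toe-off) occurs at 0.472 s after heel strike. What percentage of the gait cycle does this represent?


pct = (event_time / cycle_time) * 100
pct = (0.472 / 1.019) * 100
ratio = 0.4632
pct = 46.3199


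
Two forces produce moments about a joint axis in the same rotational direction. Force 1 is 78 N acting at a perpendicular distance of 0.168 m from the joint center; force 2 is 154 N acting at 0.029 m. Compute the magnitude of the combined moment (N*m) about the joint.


M = F1 * d1 + F2 * d2
M = 78 * 0.168 + 154 * 0.029
M = 13.1040 + 4.4660
M = 17.5700


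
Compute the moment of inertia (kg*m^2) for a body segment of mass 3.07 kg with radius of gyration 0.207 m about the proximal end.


I = m * k^2
I = 3.07 * 0.207^2
k^2 = 0.0428
I = 0.1315


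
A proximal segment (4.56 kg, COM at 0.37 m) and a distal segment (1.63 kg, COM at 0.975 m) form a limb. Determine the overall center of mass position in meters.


COM = (m1*x1 + m2*x2) / (m1 + m2)
COM = (4.56*0.37 + 1.63*0.975) / (4.56 + 1.63)
Numerator = 3.2764
Denominator = 6.1900
COM = 0.5293


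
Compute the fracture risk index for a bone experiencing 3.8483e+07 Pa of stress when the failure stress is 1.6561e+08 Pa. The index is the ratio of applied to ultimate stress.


FRI = applied / ultimate
FRI = 3.8483e+07 / 1.6561e+08
FRI = 0.2324


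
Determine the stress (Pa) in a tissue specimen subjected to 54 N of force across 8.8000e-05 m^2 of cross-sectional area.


stress = F / A
stress = 54 / 8.8000e-05
stress = 613636.3636


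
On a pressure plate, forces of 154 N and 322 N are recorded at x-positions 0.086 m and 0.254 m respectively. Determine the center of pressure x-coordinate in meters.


COP_x = (F1*x1 + F2*x2) / (F1 + F2)
COP_x = (154*0.086 + 322*0.254) / (154 + 322)
Numerator = 95.0320
Denominator = 476
COP_x = 0.1996


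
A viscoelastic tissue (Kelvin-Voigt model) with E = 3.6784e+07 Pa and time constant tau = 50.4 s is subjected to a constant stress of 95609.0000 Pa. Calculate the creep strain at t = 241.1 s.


epsilon(t) = (sigma/E) * (1 - exp(-t/tau))
sigma/E = 95609.0000 / 3.6784e+07 = 0.0026
exp(-t/tau) = exp(-241.1 / 50.4) = 0.0084
epsilon = 0.0026 * (1 - 0.0084)
epsilon = 0.0026


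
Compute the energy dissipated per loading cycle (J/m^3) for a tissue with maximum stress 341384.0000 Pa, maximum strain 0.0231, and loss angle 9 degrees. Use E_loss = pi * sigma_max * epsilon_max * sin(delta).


E_loss = pi * sigma_max * epsilon_max * sin(delta)
delta = 9 deg = 0.1571 rad
sin(delta) = 0.1564
E_loss = pi * 341384.0000 * 0.0231 * 0.1564
E_loss = 3875.5867


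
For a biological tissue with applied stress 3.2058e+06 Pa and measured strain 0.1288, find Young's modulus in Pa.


E = stress / strain
E = 3.2058e+06 / 0.1288
E = 2.4890e+07


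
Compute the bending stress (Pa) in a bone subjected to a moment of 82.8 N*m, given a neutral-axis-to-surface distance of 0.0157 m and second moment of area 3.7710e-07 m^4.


sigma = M * c / I
sigma = 82.8 * 0.0157 / 3.7710e-07
M * c = 1.3000
sigma = 3.4473e+06


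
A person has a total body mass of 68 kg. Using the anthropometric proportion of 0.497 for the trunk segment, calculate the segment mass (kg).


m_segment = body_mass * fraction
m_segment = 68 * 0.497
m_segment = 33.7960


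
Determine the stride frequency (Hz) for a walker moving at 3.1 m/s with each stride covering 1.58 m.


f = v / stride_length
f = 3.1 / 1.58
f = 1.9620


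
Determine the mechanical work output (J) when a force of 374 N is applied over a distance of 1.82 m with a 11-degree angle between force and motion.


W = F * d * cos(theta)
theta = 11 deg = 0.1920 rad
cos(theta) = 0.9816
W = 374 * 1.82 * 0.9816
W = 668.1740


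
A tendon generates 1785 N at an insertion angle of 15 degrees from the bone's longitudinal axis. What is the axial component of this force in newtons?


F_eff = F_tendon * cos(theta)
theta = 15 deg = 0.2618 rad
cos(theta) = 0.9659
F_eff = 1785 * 0.9659
F_eff = 1724.1776


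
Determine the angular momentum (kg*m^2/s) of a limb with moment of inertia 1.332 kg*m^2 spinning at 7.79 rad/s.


L = I * omega
L = 1.332 * 7.79
L = 10.3763


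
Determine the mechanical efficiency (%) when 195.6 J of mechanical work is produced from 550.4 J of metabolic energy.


eta = (W_mech / E_meta) * 100
eta = (195.6 / 550.4) * 100
ratio = 0.3554
eta = 35.5378


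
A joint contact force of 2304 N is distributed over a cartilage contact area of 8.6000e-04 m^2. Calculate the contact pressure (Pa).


P = F / A
P = 2304 / 8.6000e-04
P = 2.6791e+06


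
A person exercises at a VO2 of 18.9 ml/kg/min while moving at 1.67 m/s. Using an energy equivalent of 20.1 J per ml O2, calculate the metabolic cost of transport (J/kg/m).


Power per kg = VO2 * 20.1 / 60
Power per kg = 18.9 * 20.1 / 60 = 6.3315 W/kg
Cost = power_per_kg / speed
Cost = 6.3315 / 1.67
Cost = 3.7913


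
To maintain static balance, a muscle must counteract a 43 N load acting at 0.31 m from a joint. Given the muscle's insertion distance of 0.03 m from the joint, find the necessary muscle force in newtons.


F_muscle = W * d_load / d_muscle
F_muscle = 43 * 0.31 / 0.03
Numerator = 13.3300
F_muscle = 444.3333


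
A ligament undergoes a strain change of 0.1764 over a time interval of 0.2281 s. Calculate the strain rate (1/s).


strain_rate = delta_strain / delta_t
strain_rate = 0.1764 / 0.2281
strain_rate = 0.7733


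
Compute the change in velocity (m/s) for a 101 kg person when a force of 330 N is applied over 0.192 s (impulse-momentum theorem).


J = F * dt = 330 * 0.192 = 63.3600 N*s
delta_v = J / m
delta_v = 63.3600 / 101
delta_v = 0.6273


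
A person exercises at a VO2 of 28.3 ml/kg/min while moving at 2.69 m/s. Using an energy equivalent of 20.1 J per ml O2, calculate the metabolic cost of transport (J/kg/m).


Power per kg = VO2 * 20.1 / 60
Power per kg = 28.3 * 20.1 / 60 = 9.4805 W/kg
Cost = power_per_kg / speed
Cost = 9.4805 / 2.69
Cost = 3.5243


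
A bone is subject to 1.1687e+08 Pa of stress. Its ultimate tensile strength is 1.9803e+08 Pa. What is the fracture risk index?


FRI = applied / ultimate
FRI = 1.1687e+08 / 1.9803e+08
FRI = 0.5902


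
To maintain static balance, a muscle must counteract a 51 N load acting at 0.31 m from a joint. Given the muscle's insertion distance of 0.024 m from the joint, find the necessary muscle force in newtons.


F_muscle = W * d_load / d_muscle
F_muscle = 51 * 0.31 / 0.024
Numerator = 15.8100
F_muscle = 658.7500


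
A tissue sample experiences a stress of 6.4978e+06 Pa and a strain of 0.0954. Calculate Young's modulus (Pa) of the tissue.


E = stress / strain
E = 6.4978e+06 / 0.0954
E = 6.8111e+07


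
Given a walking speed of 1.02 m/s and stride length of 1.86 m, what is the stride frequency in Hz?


f = v / stride_length
f = 1.02 / 1.86
f = 0.5484


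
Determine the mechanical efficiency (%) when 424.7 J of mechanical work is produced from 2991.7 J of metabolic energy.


eta = (W_mech / E_meta) * 100
eta = (424.7 / 2991.7) * 100
ratio = 0.1420
eta = 14.1959


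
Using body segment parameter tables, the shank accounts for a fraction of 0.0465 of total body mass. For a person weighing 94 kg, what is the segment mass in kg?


m_segment = body_mass * fraction
m_segment = 94 * 0.0465
m_segment = 4.3710


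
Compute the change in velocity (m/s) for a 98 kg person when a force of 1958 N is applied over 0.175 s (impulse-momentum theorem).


J = F * dt = 1958 * 0.175 = 342.6500 N*s
delta_v = J / m
delta_v = 342.6500 / 98
delta_v = 3.4964


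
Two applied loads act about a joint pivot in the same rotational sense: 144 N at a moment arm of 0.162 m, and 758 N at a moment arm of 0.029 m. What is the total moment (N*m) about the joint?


M = F1 * d1 + F2 * d2
M = 144 * 0.162 + 758 * 0.029
M = 23.3280 + 21.9820
M = 45.3100


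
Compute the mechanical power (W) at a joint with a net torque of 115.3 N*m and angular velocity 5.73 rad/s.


P = M * omega
P = 115.3 * 5.73
P = 660.6690


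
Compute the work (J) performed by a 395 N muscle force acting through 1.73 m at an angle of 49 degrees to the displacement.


W = F * d * cos(theta)
theta = 49 deg = 0.8552 rad
cos(theta) = 0.6561
W = 395 * 1.73 * 0.6561
W = 448.3179


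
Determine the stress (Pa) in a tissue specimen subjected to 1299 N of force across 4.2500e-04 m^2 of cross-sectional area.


stress = F / A
stress = 1299 / 4.2500e-04
stress = 3.0565e+06


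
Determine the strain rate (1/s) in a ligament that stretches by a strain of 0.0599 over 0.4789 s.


strain_rate = delta_strain / delta_t
strain_rate = 0.0599 / 0.4789
strain_rate = 0.1251


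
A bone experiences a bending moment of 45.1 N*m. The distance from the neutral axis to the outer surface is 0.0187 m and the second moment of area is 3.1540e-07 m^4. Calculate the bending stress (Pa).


sigma = M * c / I
sigma = 45.1 * 0.0187 / 3.1540e-07
M * c = 0.8434
sigma = 2.6740e+06


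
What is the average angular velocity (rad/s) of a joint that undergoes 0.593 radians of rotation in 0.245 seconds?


omega = delta_theta / delta_t
omega = 0.593 / 0.245
omega = 2.4204


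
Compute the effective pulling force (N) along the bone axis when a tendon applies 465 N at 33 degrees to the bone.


F_eff = F_tendon * cos(theta)
theta = 33 deg = 0.5760 rad
cos(theta) = 0.8387
F_eff = 465 * 0.8387
F_eff = 389.9818


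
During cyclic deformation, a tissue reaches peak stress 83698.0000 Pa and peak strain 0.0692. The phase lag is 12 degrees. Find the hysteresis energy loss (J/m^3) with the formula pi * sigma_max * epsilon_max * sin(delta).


E_loss = pi * sigma_max * epsilon_max * sin(delta)
delta = 12 deg = 0.2094 rad
sin(delta) = 0.2079
E_loss = pi * 83698.0000 * 0.0692 * 0.2079
E_loss = 3783.1186


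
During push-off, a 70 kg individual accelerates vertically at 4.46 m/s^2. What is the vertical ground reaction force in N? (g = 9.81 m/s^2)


GRF = m * (g + a)
GRF = 70 * (9.81 + 4.46)
GRF = 70 * 14.2700
GRF = 998.9000


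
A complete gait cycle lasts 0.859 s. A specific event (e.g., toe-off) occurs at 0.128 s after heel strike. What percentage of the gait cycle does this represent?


pct = (event_time / cycle_time) * 100
pct = (0.128 / 0.859) * 100
ratio = 0.1490
pct = 14.9010


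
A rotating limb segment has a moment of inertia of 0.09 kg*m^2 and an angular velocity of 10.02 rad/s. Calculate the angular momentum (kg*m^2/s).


L = I * omega
L = 0.09 * 10.02
L = 0.9018


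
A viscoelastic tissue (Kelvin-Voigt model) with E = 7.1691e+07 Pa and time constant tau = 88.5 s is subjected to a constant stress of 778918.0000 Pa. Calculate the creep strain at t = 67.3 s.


epsilon(t) = (sigma/E) * (1 - exp(-t/tau))
sigma/E = 778918.0000 / 7.1691e+07 = 0.0109
exp(-t/tau) = exp(-67.3 / 88.5) = 0.4675
epsilon = 0.0109 * (1 - 0.4675)
epsilon = 0.0058


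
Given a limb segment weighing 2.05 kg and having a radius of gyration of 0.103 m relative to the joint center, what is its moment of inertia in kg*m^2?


I = m * k^2
I = 2.05 * 0.103^2
k^2 = 0.0106
I = 0.0217


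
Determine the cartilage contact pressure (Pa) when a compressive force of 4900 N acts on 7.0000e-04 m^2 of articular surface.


P = F / A
P = 4900 / 7.0000e-04
P = 7.0000e+06


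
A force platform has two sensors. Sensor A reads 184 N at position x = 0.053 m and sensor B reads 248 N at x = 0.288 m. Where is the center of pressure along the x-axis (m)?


COP_x = (F1*x1 + F2*x2) / (F1 + F2)
COP_x = (184*0.053 + 248*0.288) / (184 + 248)
Numerator = 81.1760
Denominator = 432
COP_x = 0.1879


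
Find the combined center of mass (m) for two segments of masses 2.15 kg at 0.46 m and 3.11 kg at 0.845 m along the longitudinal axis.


COM = (m1*x1 + m2*x2) / (m1 + m2)
COM = (2.15*0.46 + 3.11*0.845) / (2.15 + 3.11)
Numerator = 3.6169
Denominator = 5.2600
COM = 0.6876


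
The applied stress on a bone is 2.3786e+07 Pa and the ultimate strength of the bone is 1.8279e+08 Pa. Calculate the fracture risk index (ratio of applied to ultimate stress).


FRI = applied / ultimate
FRI = 2.3786e+07 / 1.8279e+08
FRI = 0.1301


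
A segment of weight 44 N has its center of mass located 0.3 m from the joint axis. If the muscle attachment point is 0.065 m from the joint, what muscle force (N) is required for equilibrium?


F_muscle = W * d_load / d_muscle
F_muscle = 44 * 0.3 / 0.065
Numerator = 13.2000
F_muscle = 203.0769


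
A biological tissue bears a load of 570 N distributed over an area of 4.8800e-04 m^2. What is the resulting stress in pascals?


stress = F / A
stress = 570 / 4.8800e-04
stress = 1.1680e+06


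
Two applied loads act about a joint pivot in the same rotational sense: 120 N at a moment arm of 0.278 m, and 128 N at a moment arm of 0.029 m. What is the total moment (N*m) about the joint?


M = F1 * d1 + F2 * d2
M = 120 * 0.278 + 128 * 0.029
M = 33.3600 + 3.7120
M = 37.0720


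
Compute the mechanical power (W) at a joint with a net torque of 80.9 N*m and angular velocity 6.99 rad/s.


P = M * omega
P = 80.9 * 6.99
P = 565.4910


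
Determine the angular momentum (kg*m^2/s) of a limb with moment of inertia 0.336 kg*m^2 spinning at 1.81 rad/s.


L = I * omega
L = 0.336 * 1.81
L = 0.6082


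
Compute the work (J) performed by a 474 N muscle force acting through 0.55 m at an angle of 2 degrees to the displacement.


W = F * d * cos(theta)
theta = 2 deg = 0.0349 rad
cos(theta) = 0.9994
W = 474 * 0.55 * 0.9994
W = 260.5412


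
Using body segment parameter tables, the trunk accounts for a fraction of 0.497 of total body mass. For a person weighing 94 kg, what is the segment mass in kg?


m_segment = body_mass * fraction
m_segment = 94 * 0.497
m_segment = 46.7180


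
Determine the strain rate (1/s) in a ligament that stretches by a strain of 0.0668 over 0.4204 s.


strain_rate = delta_strain / delta_t
strain_rate = 0.0668 / 0.4204
strain_rate = 0.1589


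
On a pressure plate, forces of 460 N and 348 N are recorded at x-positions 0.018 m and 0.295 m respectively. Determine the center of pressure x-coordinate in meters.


COP_x = (F1*x1 + F2*x2) / (F1 + F2)
COP_x = (460*0.018 + 348*0.295) / (460 + 348)
Numerator = 110.9400
Denominator = 808
COP_x = 0.1373


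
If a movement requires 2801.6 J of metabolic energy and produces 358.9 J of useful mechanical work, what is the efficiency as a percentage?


eta = (W_mech / E_meta) * 100
eta = (358.9 / 2801.6) * 100
ratio = 0.1281
eta = 12.8105


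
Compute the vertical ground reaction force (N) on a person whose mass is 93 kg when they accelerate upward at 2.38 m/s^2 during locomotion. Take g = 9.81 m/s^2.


GRF = m * (g + a)
GRF = 93 * (9.81 + 2.38)
GRF = 93 * 12.1900
GRF = 1133.6700


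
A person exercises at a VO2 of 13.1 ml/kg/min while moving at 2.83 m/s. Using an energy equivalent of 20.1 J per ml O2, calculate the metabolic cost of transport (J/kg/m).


Power per kg = VO2 * 20.1 / 60
Power per kg = 13.1 * 20.1 / 60 = 4.3885 W/kg
Cost = power_per_kg / speed
Cost = 4.3885 / 2.83
Cost = 1.5507


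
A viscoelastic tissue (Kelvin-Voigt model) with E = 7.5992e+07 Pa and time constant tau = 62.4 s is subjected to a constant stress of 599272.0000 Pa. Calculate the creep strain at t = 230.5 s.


epsilon(t) = (sigma/E) * (1 - exp(-t/tau))
sigma/E = 599272.0000 / 7.5992e+07 = 0.0079
exp(-t/tau) = exp(-230.5 / 62.4) = 0.0249
epsilon = 0.0079 * (1 - 0.0249)
epsilon = 0.0077


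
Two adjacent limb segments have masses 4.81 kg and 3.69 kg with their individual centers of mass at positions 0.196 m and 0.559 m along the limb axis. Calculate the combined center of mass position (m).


COM = (m1*x1 + m2*x2) / (m1 + m2)
COM = (4.81*0.196 + 3.69*0.559) / (4.81 + 3.69)
Numerator = 3.0055
Denominator = 8.5000
COM = 0.3536


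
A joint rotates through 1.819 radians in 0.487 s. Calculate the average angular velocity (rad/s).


omega = delta_theta / delta_t
omega = 1.819 / 0.487
omega = 3.7351


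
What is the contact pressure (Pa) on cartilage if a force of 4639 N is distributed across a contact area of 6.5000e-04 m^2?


P = F / A
P = 4639 / 6.5000e-04
P = 7.1369e+06


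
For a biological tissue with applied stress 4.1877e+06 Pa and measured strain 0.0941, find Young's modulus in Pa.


E = stress / strain
E = 4.1877e+06 / 0.0941
E = 4.4503e+07


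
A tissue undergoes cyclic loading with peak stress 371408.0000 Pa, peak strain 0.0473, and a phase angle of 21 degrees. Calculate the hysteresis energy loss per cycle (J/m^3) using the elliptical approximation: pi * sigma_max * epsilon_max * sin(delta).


E_loss = pi * sigma_max * epsilon_max * sin(delta)
delta = 21 deg = 0.3665 rad
sin(delta) = 0.3584
E_loss = pi * 371408.0000 * 0.0473 * 0.3584
E_loss = 19778.4125


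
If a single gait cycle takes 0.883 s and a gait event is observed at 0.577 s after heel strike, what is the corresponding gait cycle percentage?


pct = (event_time / cycle_time) * 100
pct = (0.577 / 0.883) * 100
ratio = 0.6535
pct = 65.3454


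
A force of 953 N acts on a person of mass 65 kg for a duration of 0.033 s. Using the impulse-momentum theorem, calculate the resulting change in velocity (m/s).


J = F * dt = 953 * 0.033 = 31.4490 N*s
delta_v = J / m
delta_v = 31.4490 / 65
delta_v = 0.4838


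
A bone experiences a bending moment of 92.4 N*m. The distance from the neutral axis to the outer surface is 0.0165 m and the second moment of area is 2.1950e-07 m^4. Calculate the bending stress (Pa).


sigma = M * c / I
sigma = 92.4 * 0.0165 / 2.1950e-07
M * c = 1.5246
sigma = 6.9458e+06


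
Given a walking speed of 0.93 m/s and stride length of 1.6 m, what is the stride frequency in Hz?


f = v / stride_length
f = 0.93 / 1.6
f = 0.5813


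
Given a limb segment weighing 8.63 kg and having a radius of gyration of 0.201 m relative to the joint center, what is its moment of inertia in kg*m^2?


I = m * k^2
I = 8.63 * 0.201^2
k^2 = 0.0404
I = 0.3487


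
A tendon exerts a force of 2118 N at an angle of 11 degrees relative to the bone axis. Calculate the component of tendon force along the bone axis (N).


F_eff = F_tendon * cos(theta)
theta = 11 deg = 0.1920 rad
cos(theta) = 0.9816
F_eff = 2118 * 0.9816
F_eff = 2079.0864


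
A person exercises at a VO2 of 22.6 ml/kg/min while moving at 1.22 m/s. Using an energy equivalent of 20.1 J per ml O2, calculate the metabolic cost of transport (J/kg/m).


Power per kg = VO2 * 20.1 / 60
Power per kg = 22.6 * 20.1 / 60 = 7.5710 W/kg
Cost = power_per_kg / speed
Cost = 7.5710 / 1.22
Cost = 6.2057


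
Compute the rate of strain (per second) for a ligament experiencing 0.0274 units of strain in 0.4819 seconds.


strain_rate = delta_strain / delta_t
strain_rate = 0.0274 / 0.4819
strain_rate = 0.0569


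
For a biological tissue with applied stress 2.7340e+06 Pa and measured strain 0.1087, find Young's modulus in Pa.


E = stress / strain
E = 2.7340e+06 / 0.1087
E = 2.5152e+07


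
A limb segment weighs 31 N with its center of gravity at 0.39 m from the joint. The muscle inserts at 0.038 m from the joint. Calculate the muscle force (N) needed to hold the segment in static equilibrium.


F_muscle = W * d_load / d_muscle
F_muscle = 31 * 0.39 / 0.038
Numerator = 12.0900
F_muscle = 318.1579


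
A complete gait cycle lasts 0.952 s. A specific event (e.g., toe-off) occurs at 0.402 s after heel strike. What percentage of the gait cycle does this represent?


pct = (event_time / cycle_time) * 100
pct = (0.402 / 0.952) * 100
ratio = 0.4223
pct = 42.2269


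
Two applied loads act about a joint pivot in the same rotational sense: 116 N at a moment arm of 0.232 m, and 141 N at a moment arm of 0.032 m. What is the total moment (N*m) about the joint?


M = F1 * d1 + F2 * d2
M = 116 * 0.232 + 141 * 0.032
M = 26.9120 + 4.5120
M = 31.4240


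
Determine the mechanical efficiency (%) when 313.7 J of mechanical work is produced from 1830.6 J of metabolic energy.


eta = (W_mech / E_meta) * 100
eta = (313.7 / 1830.6) * 100
ratio = 0.1714
eta = 17.1365


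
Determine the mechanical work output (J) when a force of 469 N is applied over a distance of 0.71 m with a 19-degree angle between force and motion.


W = F * d * cos(theta)
theta = 19 deg = 0.3316 rad
cos(theta) = 0.9455
W = 469 * 0.71 * 0.9455
W = 314.8482


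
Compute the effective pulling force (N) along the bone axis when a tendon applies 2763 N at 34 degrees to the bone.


F_eff = F_tendon * cos(theta)
theta = 34 deg = 0.5934 rad
cos(theta) = 0.8290
F_eff = 2763 * 0.8290
F_eff = 2290.6308


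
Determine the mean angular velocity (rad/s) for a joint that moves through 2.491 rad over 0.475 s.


omega = delta_theta / delta_t
omega = 2.491 / 0.475
omega = 5.2442


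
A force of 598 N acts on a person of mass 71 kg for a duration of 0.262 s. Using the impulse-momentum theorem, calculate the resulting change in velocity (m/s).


J = F * dt = 598 * 0.262 = 156.6760 N*s
delta_v = J / m
delta_v = 156.6760 / 71
delta_v = 2.2067


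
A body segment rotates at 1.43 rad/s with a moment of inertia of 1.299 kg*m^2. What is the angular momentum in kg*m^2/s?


L = I * omega
L = 1.299 * 1.43
L = 1.8576


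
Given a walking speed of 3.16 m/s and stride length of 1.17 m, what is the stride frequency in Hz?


f = v / stride_length
f = 3.16 / 1.17
f = 2.7009


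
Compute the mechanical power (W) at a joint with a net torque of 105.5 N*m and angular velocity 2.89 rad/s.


P = M * omega
P = 105.5 * 2.89
P = 304.8950


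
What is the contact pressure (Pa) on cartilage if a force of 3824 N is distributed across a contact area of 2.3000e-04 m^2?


P = F / A
P = 3824 / 2.3000e-04
P = 1.6626e+07


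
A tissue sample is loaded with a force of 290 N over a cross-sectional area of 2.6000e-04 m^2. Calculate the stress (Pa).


stress = F / A
stress = 290 / 2.6000e-04
stress = 1.1154e+06


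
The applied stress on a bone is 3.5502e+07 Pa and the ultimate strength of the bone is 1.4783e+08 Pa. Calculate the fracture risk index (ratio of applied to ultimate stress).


FRI = applied / ultimate
FRI = 3.5502e+07 / 1.4783e+08
FRI = 0.2402


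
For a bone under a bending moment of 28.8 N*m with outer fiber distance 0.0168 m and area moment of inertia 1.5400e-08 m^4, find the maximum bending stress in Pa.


sigma = M * c / I
sigma = 28.8 * 0.0168 / 1.5400e-08
M * c = 0.4838
sigma = 3.1418e+07


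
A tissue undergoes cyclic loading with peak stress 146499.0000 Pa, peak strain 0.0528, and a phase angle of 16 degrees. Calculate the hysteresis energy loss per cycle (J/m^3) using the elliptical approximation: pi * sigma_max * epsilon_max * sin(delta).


E_loss = pi * sigma_max * epsilon_max * sin(delta)
delta = 16 deg = 0.2793 rad
sin(delta) = 0.2756
E_loss = pi * 146499.0000 * 0.0528 * 0.2756
E_loss = 6698.1756


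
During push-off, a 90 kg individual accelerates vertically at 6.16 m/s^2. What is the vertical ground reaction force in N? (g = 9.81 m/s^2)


GRF = m * (g + a)
GRF = 90 * (9.81 + 6.16)
GRF = 90 * 15.9700
GRF = 1437.3000


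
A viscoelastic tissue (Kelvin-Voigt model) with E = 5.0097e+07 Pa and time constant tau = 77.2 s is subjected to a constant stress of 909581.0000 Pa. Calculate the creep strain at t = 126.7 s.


epsilon(t) = (sigma/E) * (1 - exp(-t/tau))
sigma/E = 909581.0000 / 5.0097e+07 = 0.0182
exp(-t/tau) = exp(-126.7 / 77.2) = 0.1937
epsilon = 0.0182 * (1 - 0.1937)
epsilon = 0.0146


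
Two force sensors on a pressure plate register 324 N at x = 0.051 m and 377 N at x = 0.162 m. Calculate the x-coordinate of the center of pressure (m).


COP_x = (F1*x1 + F2*x2) / (F1 + F2)
COP_x = (324*0.051 + 377*0.162) / (324 + 377)
Numerator = 77.5980
Denominator = 701
COP_x = 0.1107


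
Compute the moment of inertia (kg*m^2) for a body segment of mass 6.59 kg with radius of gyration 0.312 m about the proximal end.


I = m * k^2
I = 6.59 * 0.312^2
k^2 = 0.0973
I = 0.6415


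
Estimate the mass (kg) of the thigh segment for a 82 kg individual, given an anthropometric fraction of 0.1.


m_segment = body_mass * fraction
m_segment = 82 * 0.1
m_segment = 8.2000


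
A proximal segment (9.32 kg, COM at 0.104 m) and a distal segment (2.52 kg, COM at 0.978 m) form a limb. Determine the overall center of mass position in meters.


COM = (m1*x1 + m2*x2) / (m1 + m2)
COM = (9.32*0.104 + 2.52*0.978) / (9.32 + 2.52)
Numerator = 3.4338
Denominator = 11.8400
COM = 0.2900


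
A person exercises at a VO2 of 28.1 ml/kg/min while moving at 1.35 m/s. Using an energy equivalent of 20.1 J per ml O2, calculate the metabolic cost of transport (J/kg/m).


Power per kg = VO2 * 20.1 / 60
Power per kg = 28.1 * 20.1 / 60 = 9.4135 W/kg
Cost = power_per_kg / speed
Cost = 9.4135 / 1.35
Cost = 6.9730


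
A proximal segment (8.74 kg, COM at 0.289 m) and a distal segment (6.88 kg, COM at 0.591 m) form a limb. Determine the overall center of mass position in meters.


COM = (m1*x1 + m2*x2) / (m1 + m2)
COM = (8.74*0.289 + 6.88*0.591) / (8.74 + 6.88)
Numerator = 6.5919
Denominator = 15.6200
COM = 0.4220


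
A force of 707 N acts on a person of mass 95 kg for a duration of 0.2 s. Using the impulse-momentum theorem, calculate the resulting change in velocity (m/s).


J = F * dt = 707 * 0.2 = 141.4000 N*s
delta_v = J / m
delta_v = 141.4000 / 95
delta_v = 1.4884


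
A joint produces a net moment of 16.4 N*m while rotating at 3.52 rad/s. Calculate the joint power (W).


P = M * omega
P = 16.4 * 3.52
P = 57.7280


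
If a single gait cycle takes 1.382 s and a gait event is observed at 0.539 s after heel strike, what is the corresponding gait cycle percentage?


pct = (event_time / cycle_time) * 100
pct = (0.539 / 1.382) * 100
ratio = 0.3900
pct = 39.0014


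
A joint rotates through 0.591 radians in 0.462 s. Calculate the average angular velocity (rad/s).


omega = delta_theta / delta_t
omega = 0.591 / 0.462
omega = 1.2792


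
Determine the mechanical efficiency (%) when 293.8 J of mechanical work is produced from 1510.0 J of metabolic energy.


eta = (W_mech / E_meta) * 100
eta = (293.8 / 1510.0) * 100
ratio = 0.1946
eta = 19.4570


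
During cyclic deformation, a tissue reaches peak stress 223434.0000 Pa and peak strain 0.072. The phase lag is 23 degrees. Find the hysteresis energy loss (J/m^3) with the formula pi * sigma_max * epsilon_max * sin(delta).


E_loss = pi * sigma_max * epsilon_max * sin(delta)
delta = 23 deg = 0.4014 rad
sin(delta) = 0.3907
E_loss = pi * 223434.0000 * 0.072 * 0.3907
E_loss = 19747.3872


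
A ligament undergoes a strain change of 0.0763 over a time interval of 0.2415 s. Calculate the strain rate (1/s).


strain_rate = delta_strain / delta_t
strain_rate = 0.0763 / 0.2415
strain_rate = 0.3159


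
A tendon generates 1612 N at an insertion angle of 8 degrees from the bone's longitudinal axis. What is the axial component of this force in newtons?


F_eff = F_tendon * cos(theta)
theta = 8 deg = 0.1396 rad
cos(theta) = 0.9903
F_eff = 1612 * 0.9903
F_eff = 1596.3121


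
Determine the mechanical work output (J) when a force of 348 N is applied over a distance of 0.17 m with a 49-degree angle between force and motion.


W = F * d * cos(theta)
theta = 49 deg = 0.8552 rad
cos(theta) = 0.6561
W = 348 * 0.17 * 0.6561
W = 38.8125


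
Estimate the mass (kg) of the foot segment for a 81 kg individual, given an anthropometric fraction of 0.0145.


m_segment = body_mass * fraction
m_segment = 81 * 0.0145
m_segment = 1.1745


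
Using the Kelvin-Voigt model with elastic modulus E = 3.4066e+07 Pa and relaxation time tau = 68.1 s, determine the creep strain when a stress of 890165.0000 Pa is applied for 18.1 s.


epsilon(t) = (sigma/E) * (1 - exp(-t/tau))
sigma/E = 890165.0000 / 3.4066e+07 = 0.0261
exp(-t/tau) = exp(-18.1 / 68.1) = 0.7666
epsilon = 0.0261 * (1 - 0.7666)
epsilon = 0.0061


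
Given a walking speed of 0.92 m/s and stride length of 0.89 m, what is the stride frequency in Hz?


f = v / stride_length
f = 0.92 / 0.89
f = 1.0337


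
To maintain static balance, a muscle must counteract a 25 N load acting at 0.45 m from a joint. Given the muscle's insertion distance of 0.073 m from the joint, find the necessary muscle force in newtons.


F_muscle = W * d_load / d_muscle
F_muscle = 25 * 0.45 / 0.073
Numerator = 11.2500
F_muscle = 154.1096


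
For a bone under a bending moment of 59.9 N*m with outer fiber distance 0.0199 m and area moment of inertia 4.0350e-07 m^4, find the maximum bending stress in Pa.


sigma = M * c / I
sigma = 59.9 * 0.0199 / 4.0350e-07
M * c = 1.1920
sigma = 2.9542e+06


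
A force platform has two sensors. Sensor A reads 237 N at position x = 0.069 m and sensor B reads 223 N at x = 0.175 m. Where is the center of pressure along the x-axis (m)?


COP_x = (F1*x1 + F2*x2) / (F1 + F2)
COP_x = (237*0.069 + 223*0.175) / (237 + 223)
Numerator = 55.3780
Denominator = 460
COP_x = 0.1204


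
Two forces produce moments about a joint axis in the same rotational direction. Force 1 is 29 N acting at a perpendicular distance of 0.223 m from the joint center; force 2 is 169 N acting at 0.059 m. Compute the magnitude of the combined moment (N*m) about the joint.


M = F1 * d1 + F2 * d2
M = 29 * 0.223 + 169 * 0.059
M = 6.4670 + 9.9710
M = 16.4380


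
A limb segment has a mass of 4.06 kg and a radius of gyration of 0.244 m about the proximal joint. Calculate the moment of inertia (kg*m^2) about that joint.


I = m * k^2
I = 4.06 * 0.244^2
k^2 = 0.0595
I = 0.2417


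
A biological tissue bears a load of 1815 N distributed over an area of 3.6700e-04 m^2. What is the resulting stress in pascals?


stress = F / A
stress = 1815 / 3.6700e-04
stress = 4.9455e+06


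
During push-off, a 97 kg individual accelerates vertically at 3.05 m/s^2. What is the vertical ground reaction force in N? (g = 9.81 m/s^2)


GRF = m * (g + a)
GRF = 97 * (9.81 + 3.05)
GRF = 97 * 12.8600
GRF = 1247.4200


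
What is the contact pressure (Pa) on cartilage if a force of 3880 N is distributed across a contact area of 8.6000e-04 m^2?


P = F / A
P = 3880 / 8.6000e-04
P = 4.5116e+06


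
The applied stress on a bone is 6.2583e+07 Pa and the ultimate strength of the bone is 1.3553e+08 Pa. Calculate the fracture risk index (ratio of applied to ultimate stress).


FRI = applied / ultimate
FRI = 6.2583e+07 / 1.3553e+08
FRI = 0.4618


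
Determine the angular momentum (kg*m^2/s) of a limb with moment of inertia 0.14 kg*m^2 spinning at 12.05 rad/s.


L = I * omega
L = 0.14 * 12.05
L = 1.6870


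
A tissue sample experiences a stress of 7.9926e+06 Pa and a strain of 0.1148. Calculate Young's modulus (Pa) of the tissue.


E = stress / strain
E = 7.9926e+06 / 0.1148
E = 6.9622e+07


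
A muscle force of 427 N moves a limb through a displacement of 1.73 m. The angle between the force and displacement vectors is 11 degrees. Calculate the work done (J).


W = F * d * cos(theta)
theta = 11 deg = 0.1920 rad
cos(theta) = 0.9816
W = 427 * 1.73 * 0.9816
W = 725.1378


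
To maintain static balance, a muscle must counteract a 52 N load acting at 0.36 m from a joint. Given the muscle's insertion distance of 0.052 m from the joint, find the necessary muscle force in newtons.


F_muscle = W * d_load / d_muscle
F_muscle = 52 * 0.36 / 0.052
Numerator = 18.7200
F_muscle = 360.0000


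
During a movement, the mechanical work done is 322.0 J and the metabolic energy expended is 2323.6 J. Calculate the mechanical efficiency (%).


eta = (W_mech / E_meta) * 100
eta = (322.0 / 2323.6) * 100
ratio = 0.1386
eta = 13.8578


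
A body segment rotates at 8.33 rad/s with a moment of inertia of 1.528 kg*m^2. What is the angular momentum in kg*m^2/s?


L = I * omega
L = 1.528 * 8.33
L = 12.7282


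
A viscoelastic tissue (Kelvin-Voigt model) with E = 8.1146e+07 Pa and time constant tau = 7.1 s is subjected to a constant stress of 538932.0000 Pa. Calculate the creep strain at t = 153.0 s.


epsilon(t) = (sigma/E) * (1 - exp(-t/tau))
sigma/E = 538932.0000 / 8.1146e+07 = 0.0066
exp(-t/tau) = exp(-153.0 / 7.1) = 4.3778e-10
epsilon = 0.0066 * (1 - 4.3778e-10)
epsilon = 0.0066


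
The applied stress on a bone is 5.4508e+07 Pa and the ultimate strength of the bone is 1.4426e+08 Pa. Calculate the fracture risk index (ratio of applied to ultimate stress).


FRI = applied / ultimate
FRI = 5.4508e+07 / 1.4426e+08
FRI = 0.3778


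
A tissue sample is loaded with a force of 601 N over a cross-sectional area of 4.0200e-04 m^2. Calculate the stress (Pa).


stress = F / A
stress = 601 / 4.0200e-04
stress = 1.4950e+06


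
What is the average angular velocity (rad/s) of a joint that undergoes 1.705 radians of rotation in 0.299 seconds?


omega = delta_theta / delta_t
omega = 1.705 / 0.299
omega = 5.7023
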